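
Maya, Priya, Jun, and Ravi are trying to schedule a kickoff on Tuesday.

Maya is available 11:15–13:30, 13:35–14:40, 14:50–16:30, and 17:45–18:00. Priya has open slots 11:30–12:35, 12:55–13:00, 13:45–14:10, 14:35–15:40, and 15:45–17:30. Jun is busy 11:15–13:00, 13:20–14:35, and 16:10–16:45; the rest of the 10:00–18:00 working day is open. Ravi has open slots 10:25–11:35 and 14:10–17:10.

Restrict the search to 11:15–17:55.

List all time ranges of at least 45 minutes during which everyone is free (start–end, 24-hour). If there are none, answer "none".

14:50–15:40

Jun free within 10:00–18:00: 10:00–11:15, 13:00–13:20, 14:35–16:10, 16:45–18:00.
Maya ∩ Priya: 11:30–12:35, 12:55–13:00, 13:45–14:10, 14:35–14:40, 14:50–15:40, 15:45–16:30.
Maya ∩ Priya ∩ Jun: 14:35–14:40, 14:50–15:40, 15:45–16:10.
Maya ∩ Priya ∩ Jun ∩ Ravi: 14:35–14:40, 14:50–15:40, 15:45–16:10.
Restricted to 11:15–17:55: 14:35–14:40, 14:50–15:40, 15:45–16:10.
Windows ≥ 45 min: 14:50–15:40.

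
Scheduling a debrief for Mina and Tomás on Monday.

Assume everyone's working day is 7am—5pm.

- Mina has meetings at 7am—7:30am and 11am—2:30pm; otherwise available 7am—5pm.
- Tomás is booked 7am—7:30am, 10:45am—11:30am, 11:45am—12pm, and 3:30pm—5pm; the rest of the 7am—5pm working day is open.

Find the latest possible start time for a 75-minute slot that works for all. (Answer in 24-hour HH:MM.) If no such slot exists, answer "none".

09:30

Mina free within 07:00–17:00: 07:30–11:00, 14:30–17:00.
Tomás free within 07:00–17:00: 07:30–10:45, 11:30–11:45, 12:00–15:30.
Mina ∩ Tomás: 07:30–10:45, 14:30–15:30.
Windows ≥ 75 min: 07:30–10:45.
Latest start in the last window 07:30–10:45 is 10:45 − 75 min = 09:30.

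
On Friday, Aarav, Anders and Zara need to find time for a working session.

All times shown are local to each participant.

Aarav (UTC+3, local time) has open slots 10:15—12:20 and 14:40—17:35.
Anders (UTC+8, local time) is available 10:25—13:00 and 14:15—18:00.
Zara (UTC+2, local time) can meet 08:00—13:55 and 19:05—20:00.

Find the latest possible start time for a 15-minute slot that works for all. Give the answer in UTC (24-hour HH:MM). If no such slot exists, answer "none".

Aarav → UTC: 07:15–09:20, 11:40–14:35.
Anders → UTC: 02:25–05:00, 06:15–10:00.
Zara → UTC: 06:00–11:55, 17:05–18:00.
Aarav ∩ Anders: 07:15–09:20.
Aarav ∩ Anders ∩ Zara: 07:15–09:20.
Windows ≥ 15 min: 07:15–09:20.
Latest start in the last window 07:15–09:20 is 09:20 − 15 min = 09:05.

09:05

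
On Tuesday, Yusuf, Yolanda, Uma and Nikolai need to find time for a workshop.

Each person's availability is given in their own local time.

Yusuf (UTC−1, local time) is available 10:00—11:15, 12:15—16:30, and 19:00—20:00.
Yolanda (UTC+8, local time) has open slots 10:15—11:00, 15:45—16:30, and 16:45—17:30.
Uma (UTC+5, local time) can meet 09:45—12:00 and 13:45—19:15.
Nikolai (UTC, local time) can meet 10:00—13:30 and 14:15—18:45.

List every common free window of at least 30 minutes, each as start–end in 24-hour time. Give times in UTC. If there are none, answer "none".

none

Yusuf → UTC: 11:00–12:15, 13:15–17:30, 20:00–21:00.
Yolanda → UTC: 02:15–03:00, 07:45–08:30, 08:45–09:30.
Uma → UTC: 04:45–07:00, 08:45–14:15.
Nikolai → UTC: 10:00–13:30, 14:15–18:45.
Yusuf ∩ Yolanda: (none).
Yusuf ∩ Yolanda ∩ Uma: (none).
Yusuf ∩ Yolanda ∩ Uma ∩ Nikolai: (none).
Windows ≥ 30 min: (none).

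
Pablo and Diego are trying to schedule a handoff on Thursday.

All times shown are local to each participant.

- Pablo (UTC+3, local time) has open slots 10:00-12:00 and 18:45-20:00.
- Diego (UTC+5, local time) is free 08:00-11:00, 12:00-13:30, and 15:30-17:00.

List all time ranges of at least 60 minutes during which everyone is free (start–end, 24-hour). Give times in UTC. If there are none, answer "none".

Pablo → UTC: 07:00–09:00, 15:45–17:00.
Diego → UTC: 03:00–06:00, 07:00–08:30, 10:30–12:00.
Pablo ∩ Diego: 07:00–08:30.
Windows ≥ 60 min: 07:00–08:30.

07:00–08:30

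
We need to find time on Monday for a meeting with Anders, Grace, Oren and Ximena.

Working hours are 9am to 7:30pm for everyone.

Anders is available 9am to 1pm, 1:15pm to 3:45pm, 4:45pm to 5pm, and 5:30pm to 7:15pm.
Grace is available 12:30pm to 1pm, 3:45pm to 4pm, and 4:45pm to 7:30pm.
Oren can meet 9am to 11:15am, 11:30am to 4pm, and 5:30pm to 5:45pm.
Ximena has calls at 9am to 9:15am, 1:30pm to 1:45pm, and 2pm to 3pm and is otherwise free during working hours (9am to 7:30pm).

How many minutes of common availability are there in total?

45 minutes

Ximena free within 09:00–19:30: 09:15–13:30, 13:45–14:00, 15:00–19:30.
Anders ∩ Grace: 12:30–13:00, 16:45–17:00, 17:30–19:15.
Anders ∩ Grace ∩ Oren: 12:30–13:00, 17:30–17:45.
Anders ∩ Grace ∩ Oren ∩ Ximena: 12:30–13:00, 17:30–17:45.
Total common minutes: 30 + 15 = 45.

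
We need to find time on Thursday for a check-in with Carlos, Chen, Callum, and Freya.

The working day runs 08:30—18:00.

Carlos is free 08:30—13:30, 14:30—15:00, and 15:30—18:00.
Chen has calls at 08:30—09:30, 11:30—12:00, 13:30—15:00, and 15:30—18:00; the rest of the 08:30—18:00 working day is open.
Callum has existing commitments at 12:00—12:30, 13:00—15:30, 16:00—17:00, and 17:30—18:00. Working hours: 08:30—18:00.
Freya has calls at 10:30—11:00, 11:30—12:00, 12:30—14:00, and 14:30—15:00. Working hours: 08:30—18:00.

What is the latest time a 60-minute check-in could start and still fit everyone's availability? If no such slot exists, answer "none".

Chen free within 08:30–18:00: 09:30–11:30, 12:00–13:30, 15:00–15:30.
Callum free within 08:30–18:00: 08:30–12:00, 12:30–13:00, 15:30–16:00, 17:00–17:30.
Freya free within 08:30–18:00: 08:30–10:30, 11:00–11:30, 12:00–12:30, 14:00–14:30, 15:00–18:00.
Carlos ∩ Chen: 09:30–11:30, 12:00–13:30.
Carlos ∩ Chen ∩ Callum: 09:30–11:30, 12:30–13:00.
Carlos ∩ Chen ∩ Callum ∩ Freya: 09:30–10:30, 11:00–11:30.
Windows ≥ 60 min: 09:30–10:30.
Latest start in the last window 09:30–10:30 is 10:30 − 60 min = 09:30.

09:30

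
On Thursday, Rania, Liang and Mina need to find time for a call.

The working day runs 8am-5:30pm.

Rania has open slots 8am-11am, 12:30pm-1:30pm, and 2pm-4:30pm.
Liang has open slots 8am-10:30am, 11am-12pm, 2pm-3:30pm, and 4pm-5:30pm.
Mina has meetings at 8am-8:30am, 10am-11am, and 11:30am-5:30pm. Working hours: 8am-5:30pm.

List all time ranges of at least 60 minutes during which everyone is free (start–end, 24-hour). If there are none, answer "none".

Mina free within 08:00–17:30: 08:30–10:00, 11:00–11:30.
Rania ∩ Liang: 08:00–10:30, 14:00–15:30, 16:00–16:30.
Rania ∩ Liang ∩ Mina: 08:30–10:00.
Windows ≥ 60 min: 08:30–10:00.

08:30–10:00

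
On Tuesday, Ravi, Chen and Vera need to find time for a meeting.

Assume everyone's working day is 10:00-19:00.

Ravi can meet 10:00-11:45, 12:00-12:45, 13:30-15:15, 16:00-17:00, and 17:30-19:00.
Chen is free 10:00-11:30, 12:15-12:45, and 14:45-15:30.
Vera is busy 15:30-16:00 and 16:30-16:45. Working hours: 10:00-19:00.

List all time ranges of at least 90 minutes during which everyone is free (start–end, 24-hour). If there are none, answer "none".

Vera free within 10:00–19:00: 10:00–15:30, 16:00–16:30, 16:45–19:00.
Ravi ∩ Chen: 10:00–11:30, 12:15–12:45, 14:45–15:15.
Ravi ∩ Chen ∩ Vera: 10:00–11:30, 12:15–12:45, 14:45–15:15.
Windows ≥ 90 min: 10:00–11:30.

10:00–11:30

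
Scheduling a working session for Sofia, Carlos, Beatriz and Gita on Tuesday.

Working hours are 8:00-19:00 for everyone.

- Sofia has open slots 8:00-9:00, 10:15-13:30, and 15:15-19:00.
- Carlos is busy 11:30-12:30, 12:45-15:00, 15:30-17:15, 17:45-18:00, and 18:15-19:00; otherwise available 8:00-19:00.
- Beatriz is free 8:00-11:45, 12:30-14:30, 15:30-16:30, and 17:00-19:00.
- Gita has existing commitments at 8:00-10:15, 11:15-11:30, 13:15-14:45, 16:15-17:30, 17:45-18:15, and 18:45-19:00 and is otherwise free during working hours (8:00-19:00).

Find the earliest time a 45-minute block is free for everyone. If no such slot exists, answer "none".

10:15

Carlos free within 08:00–19:00: 08:00–11:30, 12:30–12:45, 15:00–15:30, 17:15–17:45, 18:00–18:15.
Gita free within 08:00–19:00: 10:15–11:15, 11:30–13:15, 14:45–16:15, 17:30–17:45, 18:15–18:45.
Sofia ∩ Carlos: 08:00–09:00, 10:15–11:30, 12:30–12:45, 15:15–15:30, 17:15–17:45, 18:00–18:15.
Sofia ∩ Carlos ∩ Beatriz: 08:00–09:00, 10:15–11:30, 12:30–12:45, 17:15–17:45, 18:00–18:15.
Sofia ∩ Carlos ∩ Beatriz ∩ Gita: 10:15–11:15, 12:30–12:45, 17:30–17:45.
Windows ≥ 45 min: 10:15–11:15.
Earliest such window starts at 10:15.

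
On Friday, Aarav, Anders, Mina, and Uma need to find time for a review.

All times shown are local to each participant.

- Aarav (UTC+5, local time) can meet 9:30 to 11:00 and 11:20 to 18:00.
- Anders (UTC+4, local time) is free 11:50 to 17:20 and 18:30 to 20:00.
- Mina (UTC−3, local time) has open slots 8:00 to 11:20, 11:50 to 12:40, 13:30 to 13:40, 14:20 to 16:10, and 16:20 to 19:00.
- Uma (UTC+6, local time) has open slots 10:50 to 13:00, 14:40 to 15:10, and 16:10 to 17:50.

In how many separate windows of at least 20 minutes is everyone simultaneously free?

Aarav → UTC: 04:30–06:00, 06:20–13:00.
Anders → UTC: 07:50–13:20, 14:30–16:00.
Mina → UTC: 11:00–14:20, 14:50–15:40, 16:30–16:40, 17:20–19:10, 19:20–22:00.
Uma → UTC: 04:50–07:00, 08:40–09:10, 10:10–11:50.
Aarav ∩ Anders: 07:50–13:00.
Aarav ∩ Anders ∩ Mina: 11:00–13:00.
Aarav ∩ Anders ∩ Mina ∩ Uma: 11:00–11:50.
Windows ≥ 20 min: 11:00–11:50.
That's 1 window.

1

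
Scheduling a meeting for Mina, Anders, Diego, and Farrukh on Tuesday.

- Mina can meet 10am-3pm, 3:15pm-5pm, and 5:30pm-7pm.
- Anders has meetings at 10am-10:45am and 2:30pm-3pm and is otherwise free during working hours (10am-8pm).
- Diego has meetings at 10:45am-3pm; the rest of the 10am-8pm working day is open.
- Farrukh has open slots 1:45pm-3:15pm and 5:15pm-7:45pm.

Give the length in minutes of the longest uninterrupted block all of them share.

90 minutes

Anders free within 10:00–20:00: 10:45–14:30, 15:00–20:00.
Diego free within 10:00–20:00: 10:00–10:45, 15:00–20:00.
Mina ∩ Anders: 10:45–14:30, 15:15–17:00, 17:30–19:00.
Mina ∩ Anders ∩ Diego: 15:15–17:00, 17:30–19:00.
Mina ∩ Anders ∩ Diego ∩ Farrukh: 17:30–19:00.
Single common window of 90 minutes.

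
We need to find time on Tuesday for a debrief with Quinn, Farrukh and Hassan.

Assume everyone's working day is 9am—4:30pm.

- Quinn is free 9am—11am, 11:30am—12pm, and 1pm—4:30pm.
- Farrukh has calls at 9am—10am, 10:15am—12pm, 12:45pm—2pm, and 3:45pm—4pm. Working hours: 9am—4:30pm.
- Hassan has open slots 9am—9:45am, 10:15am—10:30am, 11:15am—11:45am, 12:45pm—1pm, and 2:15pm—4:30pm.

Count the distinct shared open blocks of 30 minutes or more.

Farrukh free within 09:00–16:30: 10:00–10:15, 12:00–12:45, 14:00–15:45, 16:00–16:30.
Quinn ∩ Farrukh: 10:00–10:15, 14:00–15:45, 16:00–16:30.
Quinn ∩ Farrukh ∩ Hassan: 14:15–15:45, 16:00–16:30.
Windows ≥ 30 min: 14:15–15:45, 16:00–16:30.
That's 2 windows.

2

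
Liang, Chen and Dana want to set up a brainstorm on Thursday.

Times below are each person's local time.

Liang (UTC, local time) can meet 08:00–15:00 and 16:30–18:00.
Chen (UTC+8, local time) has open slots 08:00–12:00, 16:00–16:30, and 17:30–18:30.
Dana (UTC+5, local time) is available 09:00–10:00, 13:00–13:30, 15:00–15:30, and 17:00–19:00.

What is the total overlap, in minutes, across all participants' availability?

60 minutes

Liang → UTC: 08:00–15:00, 16:30–18:00.
Chen → UTC: 00:00–04:00, 08:00–08:30, 09:30–10:30.
Dana → UTC: 04:00–05:00, 08:00–08:30, 10:00–10:30, 12:00–14:00.
Liang ∩ Chen: 08:00–08:30, 09:30–10:30.
Liang ∩ Chen ∩ Dana: 08:00–08:30, 10:00–10:30.
Total common minutes: 30 + 30 = 60.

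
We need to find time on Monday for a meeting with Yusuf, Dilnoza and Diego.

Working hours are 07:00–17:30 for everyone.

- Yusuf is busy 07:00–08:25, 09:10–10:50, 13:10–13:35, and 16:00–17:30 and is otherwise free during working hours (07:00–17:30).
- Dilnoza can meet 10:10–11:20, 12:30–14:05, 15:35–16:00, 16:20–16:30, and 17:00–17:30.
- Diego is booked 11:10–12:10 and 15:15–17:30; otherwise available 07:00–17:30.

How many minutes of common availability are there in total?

Yusuf free within 07:00–17:30: 08:25–09:10, 10:50–13:10, 13:35–16:00.
Diego free within 07:00–17:30: 07:00–11:10, 12:10–15:15.
Yusuf ∩ Dilnoza: 10:50–11:20, 12:30–13:10, 13:35–14:05, 15:35–16:00.
Yusuf ∩ Dilnoza ∩ Diego: 10:50–11:10, 12:30–13:10, 13:35–14:05.
Total common minutes: 20 + 40 + 30 = 90.

90 minutes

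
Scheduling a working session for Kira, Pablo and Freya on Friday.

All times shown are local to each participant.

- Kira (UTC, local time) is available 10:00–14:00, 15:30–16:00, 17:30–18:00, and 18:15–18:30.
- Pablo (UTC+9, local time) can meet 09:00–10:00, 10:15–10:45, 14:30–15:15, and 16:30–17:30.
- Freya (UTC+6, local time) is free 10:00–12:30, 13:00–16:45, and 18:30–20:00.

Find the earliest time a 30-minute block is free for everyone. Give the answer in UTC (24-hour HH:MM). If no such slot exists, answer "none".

Kira → UTC: 10:00–14:00, 15:30–16:00, 17:30–18:00, 18:15–18:30.
Pablo → UTC: 00:00–01:00, 01:15–01:45, 05:30–06:15, 07:30–08:30.
Freya → UTC: 04:00–06:30, 07:00–10:45, 12:30–14:00.
Kira ∩ Pablo: (none).
Kira ∩ Pablo ∩ Freya: (none).
Windows ≥ 30 min: (none).

none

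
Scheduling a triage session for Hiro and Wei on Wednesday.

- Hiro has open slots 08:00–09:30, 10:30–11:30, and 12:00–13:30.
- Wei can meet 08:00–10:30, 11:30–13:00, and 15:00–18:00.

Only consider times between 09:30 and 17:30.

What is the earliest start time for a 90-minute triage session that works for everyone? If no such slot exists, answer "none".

Hiro ∩ Wei: 08:00–09:30, 12:00–13:00.
Restricted to 09:30–17:30: 12:00–13:00.
Windows ≥ 90 min: (none).

none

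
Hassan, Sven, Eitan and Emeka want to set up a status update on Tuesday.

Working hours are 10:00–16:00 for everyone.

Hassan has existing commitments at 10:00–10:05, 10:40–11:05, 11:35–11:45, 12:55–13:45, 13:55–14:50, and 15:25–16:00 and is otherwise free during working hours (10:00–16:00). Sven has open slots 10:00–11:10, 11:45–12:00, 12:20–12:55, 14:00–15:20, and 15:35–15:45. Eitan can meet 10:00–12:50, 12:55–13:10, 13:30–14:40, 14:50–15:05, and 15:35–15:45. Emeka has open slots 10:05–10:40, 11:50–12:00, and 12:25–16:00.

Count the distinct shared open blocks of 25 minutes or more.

2

Hassan free within 10:00–16:00: 10:05–10:40, 11:05–11:35, 11:45–12:55, 13:45–13:55, 14:50–15:25.
Hassan ∩ Sven: 10:05–10:40, 11:05–11:10, 11:45–12:00, 12:20–12:55, 14:50–15:20.
Hassan ∩ Sven ∩ Eitan: 10:05–10:40, 11:05–11:10, 11:45–12:00, 12:20–12:50, 14:50–15:05.
Hassan ∩ Sven ∩ Eitan ∩ Emeka: 10:05–10:40, 11:50–12:00, 12:25–12:50, 14:50–15:05.
Windows ≥ 25 min: 10:05–10:40, 12:25–12:50.
That's 2 windows.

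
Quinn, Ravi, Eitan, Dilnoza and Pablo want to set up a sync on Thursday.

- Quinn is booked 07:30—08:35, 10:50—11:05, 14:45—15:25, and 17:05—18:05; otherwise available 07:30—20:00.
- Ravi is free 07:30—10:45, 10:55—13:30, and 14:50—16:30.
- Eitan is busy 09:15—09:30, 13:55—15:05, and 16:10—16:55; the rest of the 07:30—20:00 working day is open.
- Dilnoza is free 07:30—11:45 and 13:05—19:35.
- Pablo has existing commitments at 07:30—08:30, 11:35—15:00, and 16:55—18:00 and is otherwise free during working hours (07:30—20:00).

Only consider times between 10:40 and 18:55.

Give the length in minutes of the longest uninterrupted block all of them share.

45 minutes

Quinn free within 07:30–20:00: 08:35–10:50, 11:05–14:45, 15:25–17:05, 18:05–20:00.
Eitan free within 07:30–20:00: 07:30–09:15, 09:30–13:55, 15:05–16:10, 16:55–20:00.
Pablo free within 07:30–20:00: 08:30–11:35, 15:00–16:55, 18:00–20:00.
Quinn ∩ Ravi: 08:35–10:45, 11:05–13:30, 15:25–16:30.
Quinn ∩ Ravi ∩ Eitan: 08:35–09:15, 09:30–10:45, 11:05–13:30, 15:25–16:10.
Quinn ∩ Ravi ∩ Eitan ∩ Dilnoza: 08:35–09:15, 09:30–10:45, 11:05–11:45, 13:05–13:30, 15:25–16:10.
Quinn ∩ Ravi ∩ Eitan ∩ Dilnoza ∩ Pablo: 08:35–09:15, 09:30–10:45, 11:05–11:35, 15:25–16:10.
Restricted to 10:40–18:55: 10:40–10:45, 11:05–11:35, 15:25–16:10.
Common window lengths: 5, 30, 45 min; longest is 45.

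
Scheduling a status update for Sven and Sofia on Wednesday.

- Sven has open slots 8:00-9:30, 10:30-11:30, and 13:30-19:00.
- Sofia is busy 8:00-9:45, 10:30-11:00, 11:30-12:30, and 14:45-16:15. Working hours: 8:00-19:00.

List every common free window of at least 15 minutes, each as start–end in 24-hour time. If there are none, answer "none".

11:00–11:30, 13:30–14:45, 16:15–19:00

Sofia free within 08:00–19:00: 09:45–10:30, 11:00–11:30, 12:30–14:45, 16:15–19:00.
Sven ∩ Sofia: 11:00–11:30, 13:30–14:45, 16:15–19:00.
Windows ≥ 15 min: 11:00–11:30, 13:30–14:45, 16:15–19:00.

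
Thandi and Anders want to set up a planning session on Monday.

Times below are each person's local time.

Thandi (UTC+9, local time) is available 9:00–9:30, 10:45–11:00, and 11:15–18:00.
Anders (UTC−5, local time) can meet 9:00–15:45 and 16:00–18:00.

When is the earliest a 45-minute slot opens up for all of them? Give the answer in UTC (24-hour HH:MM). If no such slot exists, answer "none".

Thandi → UTC: 00:00–00:30, 01:45–02:00, 02:15–09:00.
Anders → UTC: 14:00–20:45, 21:00–23:00.
Thandi ∩ Anders: (none).
Windows ≥ 45 min: (none).

none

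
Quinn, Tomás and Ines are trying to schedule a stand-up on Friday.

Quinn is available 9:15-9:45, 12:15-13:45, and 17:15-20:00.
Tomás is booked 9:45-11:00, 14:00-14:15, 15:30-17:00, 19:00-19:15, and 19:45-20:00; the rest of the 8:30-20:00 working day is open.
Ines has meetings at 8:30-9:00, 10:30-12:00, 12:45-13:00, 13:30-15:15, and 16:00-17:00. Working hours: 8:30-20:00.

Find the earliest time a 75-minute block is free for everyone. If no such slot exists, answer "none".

17:15

Tomás free within 08:30–20:00: 08:30–09:45, 11:00–14:00, 14:15–15:30, 17:00–19:00, 19:15–19:45.
Ines free within 08:30–20:00: 09:00–10:30, 12:00–12:45, 13:00–13:30, 15:15–16:00, 17:00–20:00.
Quinn ∩ Tomás: 09:15–09:45, 12:15–13:45, 17:15–19:00, 19:15–19:45.
Quinn ∩ Tomás ∩ Ines: 09:15–09:45, 12:15–12:45, 13:00–13:30, 17:15–19:00, 19:15–19:45.
Windows ≥ 75 min: 17:15–19:00.
Earliest such window starts at 17:15.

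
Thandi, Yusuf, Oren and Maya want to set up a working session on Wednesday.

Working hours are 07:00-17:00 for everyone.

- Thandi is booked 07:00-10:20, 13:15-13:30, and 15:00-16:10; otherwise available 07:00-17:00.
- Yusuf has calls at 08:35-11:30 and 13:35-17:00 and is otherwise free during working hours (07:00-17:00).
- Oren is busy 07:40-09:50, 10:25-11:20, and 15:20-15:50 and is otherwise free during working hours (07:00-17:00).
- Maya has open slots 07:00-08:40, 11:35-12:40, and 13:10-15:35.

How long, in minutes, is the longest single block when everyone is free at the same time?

65 minutes

Thandi free within 07:00–17:00: 10:20–13:15, 13:30–15:00, 16:10–17:00.
Yusuf free within 07:00–17:00: 07:00–08:35, 11:30–13:35.
Oren free within 07:00–17:00: 07:00–07:40, 09:50–10:25, 11:20–15:20, 15:50–17:00.
Thandi ∩ Yusuf: 11:30–13:15, 13:30–13:35.
Thandi ∩ Yusuf ∩ Oren: 11:30–13:15, 13:30–13:35.
Thandi ∩ Yusuf ∩ Oren ∩ Maya: 11:35–12:40, 13:10–13:15, 13:30–13:35.
Common window lengths: 65, 5, 5 min; longest is 65.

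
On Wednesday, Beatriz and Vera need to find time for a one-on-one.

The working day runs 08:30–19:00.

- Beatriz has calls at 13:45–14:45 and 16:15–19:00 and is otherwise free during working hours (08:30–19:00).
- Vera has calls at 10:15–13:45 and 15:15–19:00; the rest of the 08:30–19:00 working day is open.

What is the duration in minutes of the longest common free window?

Beatriz free within 08:30–19:00: 08:30–13:45, 14:45–16:15.
Vera free within 08:30–19:00: 08:30–10:15, 13:45–15:15.
Beatriz ∩ Vera: 08:30–10:15, 14:45–15:15.
Common window lengths: 105, 30 min; longest is 105.

105 minutes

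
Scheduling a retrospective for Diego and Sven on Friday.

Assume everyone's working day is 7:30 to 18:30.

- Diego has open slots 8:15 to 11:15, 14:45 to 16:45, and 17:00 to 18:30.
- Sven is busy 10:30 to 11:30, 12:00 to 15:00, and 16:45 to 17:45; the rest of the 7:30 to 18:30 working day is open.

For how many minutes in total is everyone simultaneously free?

285 minutes

Sven free within 07:30–18:30: 07:30–10:30, 11:30–12:00, 15:00–16:45, 17:45–18:30.
Diego ∩ Sven: 08:15–10:30, 15:00–16:45, 17:45–18:30.
Total common minutes: 135 + 105 + 45 = 285.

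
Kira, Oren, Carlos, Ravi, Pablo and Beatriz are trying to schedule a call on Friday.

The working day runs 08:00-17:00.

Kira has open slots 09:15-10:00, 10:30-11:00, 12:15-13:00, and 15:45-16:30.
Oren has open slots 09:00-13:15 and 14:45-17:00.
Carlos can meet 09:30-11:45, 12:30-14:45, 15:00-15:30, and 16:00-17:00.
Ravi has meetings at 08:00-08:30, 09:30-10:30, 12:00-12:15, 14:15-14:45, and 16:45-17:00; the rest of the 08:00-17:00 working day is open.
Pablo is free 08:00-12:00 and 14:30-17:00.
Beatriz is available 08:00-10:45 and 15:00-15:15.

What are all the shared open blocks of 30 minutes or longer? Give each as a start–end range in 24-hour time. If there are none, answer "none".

Ravi free within 08:00–17:00: 08:30–09:30, 10:30–12:00, 12:15–14:15, 14:45–16:45.
Kira ∩ Oren: 09:15–10:00, 10:30–11:00, 12:15–13:00, 15:45–16:30.
Kira ∩ Oren ∩ Carlos: 09:30–10:00, 10:30–11:00, 12:30–13:00, 16:00–16:30.
Kira ∩ Oren ∩ Carlos ∩ Ravi: 10:30–11:00, 12:30–13:00, 16:00–16:30.
Kira ∩ Oren ∩ Carlos ∩ Ravi ∩ Pablo: 10:30–11:00, 16:00–16:30.
Kira ∩ Oren ∩ Carlos ∩ Ravi ∩ Pablo ∩ Beatriz: 10:30–10:45.
Windows ≥ 30 min: (none).

none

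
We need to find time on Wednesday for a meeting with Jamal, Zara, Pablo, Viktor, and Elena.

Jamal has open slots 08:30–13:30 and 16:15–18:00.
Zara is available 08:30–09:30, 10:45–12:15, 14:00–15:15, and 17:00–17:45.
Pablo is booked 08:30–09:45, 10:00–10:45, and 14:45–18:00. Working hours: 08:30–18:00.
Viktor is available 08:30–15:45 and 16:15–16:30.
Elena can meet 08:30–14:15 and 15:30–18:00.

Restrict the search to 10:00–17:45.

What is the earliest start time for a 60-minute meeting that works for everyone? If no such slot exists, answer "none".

10:45

Pablo free within 08:30–18:00: 09:45–10:00, 10:45–14:45.
Jamal ∩ Zara: 08:30–09:30, 10:45–12:15, 17:00–17:45.
Jamal ∩ Zara ∩ Pablo: 10:45–12:15.
Jamal ∩ Zara ∩ Pablo ∩ Viktor: 10:45–12:15.
Jamal ∩ Zara ∩ Pablo ∩ Viktor ∩ Elena: 10:45–12:15.
Restricted to 10:00–17:45: 10:45–12:15.
Windows ≥ 60 min: 10:45–12:15.
Earliest such window starts at 10:45.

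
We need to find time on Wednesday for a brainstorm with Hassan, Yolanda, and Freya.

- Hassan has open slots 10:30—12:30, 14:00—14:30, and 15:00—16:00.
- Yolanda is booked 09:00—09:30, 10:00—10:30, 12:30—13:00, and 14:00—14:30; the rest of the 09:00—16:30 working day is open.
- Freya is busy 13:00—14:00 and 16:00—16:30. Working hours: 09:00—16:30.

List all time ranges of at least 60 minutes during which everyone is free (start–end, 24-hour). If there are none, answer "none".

10:30–12:30, 15:00–16:00

Yolanda free within 09:00–16:30: 09:30–10:00, 10:30–12:30, 13:00–14:00, 14:30–16:30.
Freya free within 09:00–16:30: 09:00–13:00, 14:00–16:00.
Hassan ∩ Yolanda: 10:30–12:30, 15:00–16:00.
Hassan ∩ Yolanda ∩ Freya: 10:30–12:30, 15:00–16:00.
Windows ≥ 60 min: 10:30–12:30, 15:00–16:00.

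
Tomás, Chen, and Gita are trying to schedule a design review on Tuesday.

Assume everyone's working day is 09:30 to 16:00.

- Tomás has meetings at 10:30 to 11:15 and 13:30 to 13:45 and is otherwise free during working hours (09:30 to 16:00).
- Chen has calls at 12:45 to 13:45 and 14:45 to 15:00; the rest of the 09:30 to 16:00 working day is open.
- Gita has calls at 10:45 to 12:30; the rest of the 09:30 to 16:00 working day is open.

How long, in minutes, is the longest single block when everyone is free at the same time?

60 minutes

Tomás free within 09:30–16:00: 09:30–10:30, 11:15–13:30, 13:45–16:00.
Chen free within 09:30–16:00: 09:30–12:45, 13:45–14:45, 15:00–16:00.
Gita free within 09:30–16:00: 09:30–10:45, 12:30–16:00.
Tomás ∩ Chen: 09:30–10:30, 11:15–12:45, 13:45–14:45, 15:00–16:00.
Tomás ∩ Chen ∩ Gita: 09:30–10:30, 12:30–12:45, 13:45–14:45, 15:00–16:00.
Common window lengths: 60, 15, 60, 60 min; longest is 60.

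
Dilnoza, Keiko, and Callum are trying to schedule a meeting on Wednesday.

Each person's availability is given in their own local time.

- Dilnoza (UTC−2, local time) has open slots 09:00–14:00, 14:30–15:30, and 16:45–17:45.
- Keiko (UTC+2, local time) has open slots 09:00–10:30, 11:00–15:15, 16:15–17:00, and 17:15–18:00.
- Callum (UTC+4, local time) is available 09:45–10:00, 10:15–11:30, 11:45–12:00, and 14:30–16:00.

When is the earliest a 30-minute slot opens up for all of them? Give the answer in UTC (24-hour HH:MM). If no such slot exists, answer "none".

11:00

Dilnoza → UTC: 11:00–16:00, 16:30–17:30, 18:45–19:45.
Keiko → UTC: 07:00–08:30, 09:00–13:15, 14:15–15:00, 15:15–16:00.
Callum → UTC: 05:45–06:00, 06:15–07:30, 07:45–08:00, 10:30–12:00.
Dilnoza ∩ Keiko: 11:00–13:15, 14:15–15:00, 15:15–16:00.
Dilnoza ∩ Keiko ∩ Callum: 11:00–12:00.
Windows ≥ 30 min: 11:00–12:00.
Earliest such window starts at 11:00.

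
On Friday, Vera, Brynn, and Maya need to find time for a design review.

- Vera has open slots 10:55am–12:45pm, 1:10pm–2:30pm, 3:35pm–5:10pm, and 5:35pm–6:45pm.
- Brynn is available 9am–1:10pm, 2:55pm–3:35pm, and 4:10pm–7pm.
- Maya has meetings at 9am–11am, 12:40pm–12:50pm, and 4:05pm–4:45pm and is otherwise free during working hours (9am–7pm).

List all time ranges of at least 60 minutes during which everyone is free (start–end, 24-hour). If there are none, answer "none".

Maya free within 09:00–19:00: 11:00–12:40, 12:50–16:05, 16:45–19:00.
Vera ∩ Brynn: 10:55–12:45, 16:10–17:10, 17:35–18:45.
Vera ∩ Brynn ∩ Maya: 11:00–12:40, 16:45–17:10, 17:35–18:45.
Windows ≥ 60 min: 11:00–12:40, 17:35–18:45.

11:00–12:40, 17:35–18:45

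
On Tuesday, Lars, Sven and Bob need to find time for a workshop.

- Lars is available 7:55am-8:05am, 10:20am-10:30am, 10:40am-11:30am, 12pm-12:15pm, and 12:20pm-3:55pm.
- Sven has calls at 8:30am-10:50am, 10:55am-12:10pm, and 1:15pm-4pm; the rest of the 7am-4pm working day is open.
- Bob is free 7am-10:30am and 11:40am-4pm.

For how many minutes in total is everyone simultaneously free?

Sven free within 07:00–16:00: 07:00–08:30, 10:50–10:55, 12:10–13:15.
Lars ∩ Sven: 07:55–08:05, 10:50–10:55, 12:10–12:15, 12:20–13:15.
Lars ∩ Sven ∩ Bob: 07:55–08:05, 12:10–12:15, 12:20–13:15.
Total common minutes: 10 + 5 + 55 = 70.

70 minutes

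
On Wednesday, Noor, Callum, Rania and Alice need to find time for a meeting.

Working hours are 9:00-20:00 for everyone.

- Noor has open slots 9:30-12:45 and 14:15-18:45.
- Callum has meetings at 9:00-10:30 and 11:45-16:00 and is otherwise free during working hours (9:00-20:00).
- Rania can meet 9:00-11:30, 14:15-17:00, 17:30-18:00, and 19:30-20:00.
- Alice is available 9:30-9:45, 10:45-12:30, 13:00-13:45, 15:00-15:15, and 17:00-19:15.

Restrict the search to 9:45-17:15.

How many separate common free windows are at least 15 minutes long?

Callum free within 09:00–20:00: 10:30–11:45, 16:00–20:00.
Noor ∩ Callum: 10:30–11:45, 16:00–18:45.
Noor ∩ Callum ∩ Rania: 10:30–11:30, 16:00–17:00, 17:30–18:00.
Noor ∩ Callum ∩ Rania ∩ Alice: 10:45–11:30, 17:30–18:00.
Restricted to 09:45–17:15: 10:45–11:30.
Windows ≥ 15 min: 10:45–11:30.
That's 1 window.

1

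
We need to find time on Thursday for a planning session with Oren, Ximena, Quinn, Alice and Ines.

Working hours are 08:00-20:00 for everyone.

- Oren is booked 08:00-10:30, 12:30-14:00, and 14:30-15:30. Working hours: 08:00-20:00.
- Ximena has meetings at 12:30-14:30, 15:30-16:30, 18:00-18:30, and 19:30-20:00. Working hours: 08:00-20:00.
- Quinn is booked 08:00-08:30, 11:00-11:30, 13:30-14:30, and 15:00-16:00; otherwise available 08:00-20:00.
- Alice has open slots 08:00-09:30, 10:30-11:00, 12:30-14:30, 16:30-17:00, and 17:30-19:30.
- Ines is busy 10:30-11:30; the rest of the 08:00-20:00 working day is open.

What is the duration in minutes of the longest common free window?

60 minutes

Oren free within 08:00–20:00: 10:30–12:30, 14:00–14:30, 15:30–20:00.
Ximena free within 08:00–20:00: 08:00–12:30, 14:30–15:30, 16:30–18:00, 18:30–19:30.
Quinn free within 08:00–20:00: 08:30–11:00, 11:30–13:30, 14:30–15:00, 16:00–20:00.
Ines free within 08:00–20:00: 08:00–10:30, 11:30–20:00.
Oren ∩ Ximena: 10:30–12:30, 16:30–18:00, 18:30–19:30.
Oren ∩ Ximena ∩ Quinn: 10:30–11:00, 11:30–12:30, 16:30–18:00, 18:30–19:30.
Oren ∩ Ximena ∩ Quinn ∩ Alice: 10:30–11:00, 16:30–17:00, 17:30–18:00, 18:30–19:30.
Oren ∩ Ximena ∩ Quinn ∩ Alice ∩ Ines: 16:30–17:00, 17:30–18:00, 18:30–19:30.
Common window lengths: 30, 30, 60 min; longest is 60.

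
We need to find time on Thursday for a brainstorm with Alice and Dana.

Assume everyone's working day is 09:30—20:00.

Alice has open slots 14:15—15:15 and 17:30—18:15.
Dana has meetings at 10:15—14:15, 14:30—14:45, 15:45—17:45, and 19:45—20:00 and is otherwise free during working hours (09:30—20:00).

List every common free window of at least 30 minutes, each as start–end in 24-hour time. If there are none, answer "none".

Dana free within 09:30–20:00: 09:30–10:15, 14:15–14:30, 14:45–15:45, 17:45–19:45.
Alice ∩ Dana: 14:15–14:30, 14:45–15:15, 17:45–18:15.
Windows ≥ 30 min: 14:45–15:15, 17:45–18:15.

14:45–15:15, 17:45–18:15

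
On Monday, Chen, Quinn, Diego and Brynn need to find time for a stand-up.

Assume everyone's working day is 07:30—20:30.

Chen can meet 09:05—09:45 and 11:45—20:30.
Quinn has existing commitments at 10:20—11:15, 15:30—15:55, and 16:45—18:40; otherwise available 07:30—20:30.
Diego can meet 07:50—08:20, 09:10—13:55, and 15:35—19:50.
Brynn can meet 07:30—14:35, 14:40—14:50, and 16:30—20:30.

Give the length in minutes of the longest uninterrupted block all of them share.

130 minutes

Quinn free within 07:30–20:30: 07:30–10:20, 11:15–15:30, 15:55–16:45, 18:40–20:30.
Chen ∩ Quinn: 09:05–09:45, 11:45–15:30, 15:55–16:45, 18:40–20:30.
Chen ∩ Quinn ∩ Diego: 09:10–09:45, 11:45–13:55, 15:55–16:45, 18:40–19:50.
Chen ∩ Quinn ∩ Diego ∩ Brynn: 09:10–09:45, 11:45–13:55, 16:30–16:45, 18:40–19:50.
Common window lengths: 35, 130, 15, 70 min; longest is 130.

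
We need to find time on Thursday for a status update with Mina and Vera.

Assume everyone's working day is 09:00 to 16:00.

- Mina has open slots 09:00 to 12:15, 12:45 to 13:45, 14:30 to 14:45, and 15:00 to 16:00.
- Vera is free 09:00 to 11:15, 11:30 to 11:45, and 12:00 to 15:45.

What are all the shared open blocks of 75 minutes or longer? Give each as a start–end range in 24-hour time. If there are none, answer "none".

Mina ∩ Vera: 09:00–11:15, 11:30–11:45, 12:00–12:15, 12:45–13:45, 14:30–14:45, 15:00–15:45.
Windows ≥ 75 min: 09:00–11:15.

09:00–11:15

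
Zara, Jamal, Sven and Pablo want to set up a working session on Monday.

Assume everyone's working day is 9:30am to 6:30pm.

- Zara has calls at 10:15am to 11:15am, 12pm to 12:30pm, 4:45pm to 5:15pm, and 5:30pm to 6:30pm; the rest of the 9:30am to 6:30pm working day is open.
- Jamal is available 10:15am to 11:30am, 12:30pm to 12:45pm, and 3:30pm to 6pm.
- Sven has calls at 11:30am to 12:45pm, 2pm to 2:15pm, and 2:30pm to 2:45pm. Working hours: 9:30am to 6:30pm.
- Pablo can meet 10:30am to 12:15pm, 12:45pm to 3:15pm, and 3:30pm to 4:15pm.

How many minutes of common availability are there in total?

60 minutes

Zara free within 09:30–18:30: 09:30–10:15, 11:15–12:00, 12:30–16:45, 17:15–17:30.
Sven free within 09:30–18:30: 09:30–11:30, 12:45–14:00, 14:15–14:30, 14:45–18:30.
Zara ∩ Jamal: 11:15–11:30, 12:30–12:45, 15:30–16:45, 17:15–17:30.
Zara ∩ Jamal ∩ Sven: 11:15–11:30, 15:30–16:45, 17:15–17:30.
Zara ∩ Jamal ∩ Sven ∩ Pablo: 11:15–11:30, 15:30–16:15.
Total common minutes: 15 + 45 = 60.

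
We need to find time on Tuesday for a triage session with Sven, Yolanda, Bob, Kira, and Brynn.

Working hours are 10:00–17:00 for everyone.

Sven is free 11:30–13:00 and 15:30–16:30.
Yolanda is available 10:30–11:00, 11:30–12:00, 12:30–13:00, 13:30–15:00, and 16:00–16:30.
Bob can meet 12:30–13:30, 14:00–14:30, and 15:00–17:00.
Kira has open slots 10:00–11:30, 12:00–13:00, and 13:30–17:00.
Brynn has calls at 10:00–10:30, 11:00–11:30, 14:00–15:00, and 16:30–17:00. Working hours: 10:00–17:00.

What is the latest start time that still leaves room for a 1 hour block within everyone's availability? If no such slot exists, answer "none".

Brynn free within 10:00–17:00: 10:30–11:00, 11:30–14:00, 15:00–16:30.
Sven ∩ Yolanda: 11:30–12:00, 12:30–13:00, 16:00–16:30.
Sven ∩ Yolanda ∩ Bob: 12:30–13:00, 16:00–16:30.
Sven ∩ Yolanda ∩ Bob ∩ Kira: 12:30–13:00, 16:00–16:30.
Sven ∩ Yolanda ∩ Bob ∩ Kira ∩ Brynn: 12:30–13:00, 16:00–16:30.
Windows ≥ 60 min: (none).

none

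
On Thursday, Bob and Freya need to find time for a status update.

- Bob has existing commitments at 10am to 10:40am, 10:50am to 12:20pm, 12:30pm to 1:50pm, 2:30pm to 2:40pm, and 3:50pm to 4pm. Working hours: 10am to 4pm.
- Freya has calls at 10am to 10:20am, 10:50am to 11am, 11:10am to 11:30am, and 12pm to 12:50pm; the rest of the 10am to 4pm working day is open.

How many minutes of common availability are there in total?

120 minutes

Bob free within 10:00–16:00: 10:40–10:50, 12:20–12:30, 13:50–14:30, 14:40–15:50.
Freya free within 10:00–16:00: 10:20–10:50, 11:00–11:10, 11:30–12:00, 12:50–16:00.
Bob ∩ Freya: 10:40–10:50, 13:50–14:30, 14:40–15:50.
Total common minutes: 10 + 40 + 70 = 120.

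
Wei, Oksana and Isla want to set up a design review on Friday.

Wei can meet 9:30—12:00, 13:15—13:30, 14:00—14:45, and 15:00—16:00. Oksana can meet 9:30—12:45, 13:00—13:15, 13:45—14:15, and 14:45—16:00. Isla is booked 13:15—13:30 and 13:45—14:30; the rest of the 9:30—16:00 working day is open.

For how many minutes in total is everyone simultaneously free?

Isla free within 09:30–16:00: 09:30–13:15, 13:30–13:45, 14:30–16:00.
Wei ∩ Oksana: 09:30–12:00, 14:00–14:15, 15:00–16:00.
Wei ∩ Oksana ∩ Isla: 09:30–12:00, 15:00–16:00.
Total common minutes: 150 + 60 = 210.

210 minutes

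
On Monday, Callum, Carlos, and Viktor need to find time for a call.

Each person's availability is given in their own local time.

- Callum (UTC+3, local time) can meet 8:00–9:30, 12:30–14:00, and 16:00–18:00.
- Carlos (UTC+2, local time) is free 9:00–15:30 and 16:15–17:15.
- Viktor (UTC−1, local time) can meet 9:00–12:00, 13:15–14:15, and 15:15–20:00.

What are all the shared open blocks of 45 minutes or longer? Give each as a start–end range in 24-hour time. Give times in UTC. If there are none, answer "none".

10:00–11:00, 14:15–15:00

Callum → UTC: 05:00–06:30, 09:30–11:00, 13:00–15:00.
Carlos → UTC: 07:00–13:30, 14:15–15:15.
Viktor → UTC: 10:00–13:00, 14:15–15:15, 16:15–21:00.
Callum ∩ Carlos: 09:30–11:00, 13:00–13:30, 14:15–15:00.
Callum ∩ Carlos ∩ Viktor: 10:00–11:00, 14:15–15:00.
Windows ≥ 45 min: 10:00–11:00, 14:15–15:00.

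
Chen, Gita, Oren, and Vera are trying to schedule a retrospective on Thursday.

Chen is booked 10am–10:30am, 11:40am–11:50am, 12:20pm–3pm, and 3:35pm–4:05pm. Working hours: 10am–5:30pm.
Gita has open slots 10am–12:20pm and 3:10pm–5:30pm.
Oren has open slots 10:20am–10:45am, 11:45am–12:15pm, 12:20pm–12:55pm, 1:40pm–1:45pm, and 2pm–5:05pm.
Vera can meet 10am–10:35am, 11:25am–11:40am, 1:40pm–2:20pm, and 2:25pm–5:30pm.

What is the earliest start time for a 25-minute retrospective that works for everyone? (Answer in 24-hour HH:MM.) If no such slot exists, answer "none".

15:10

Chen free within 10:00–17:30: 10:30–11:40, 11:50–12:20, 15:00–15:35, 16:05–17:30.
Chen ∩ Gita: 10:30–11:40, 11:50–12:20, 15:10–15:35, 16:05–17:30.
Chen ∩ Gita ∩ Oren: 10:30–10:45, 11:50–12:15, 15:10–15:35, 16:05–17:05.
Chen ∩ Gita ∩ Oren ∩ Vera: 10:30–10:35, 15:10–15:35, 16:05–17:05.
Windows ≥ 25 min: 15:10–15:35, 16:05–17:05.
Earliest such window starts at 15:10.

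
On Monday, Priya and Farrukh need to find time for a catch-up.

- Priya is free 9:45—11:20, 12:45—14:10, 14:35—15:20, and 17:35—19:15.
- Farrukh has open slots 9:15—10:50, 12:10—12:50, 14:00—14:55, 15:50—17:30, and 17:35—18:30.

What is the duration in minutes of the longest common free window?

65 minutes

Priya ∩ Farrukh: 09:45–10:50, 12:45–12:50, 14:00–14:10, 14:35–14:55, 17:35–18:30.
Common window lengths: 65, 5, 10, 20, 55 min; longest is 65.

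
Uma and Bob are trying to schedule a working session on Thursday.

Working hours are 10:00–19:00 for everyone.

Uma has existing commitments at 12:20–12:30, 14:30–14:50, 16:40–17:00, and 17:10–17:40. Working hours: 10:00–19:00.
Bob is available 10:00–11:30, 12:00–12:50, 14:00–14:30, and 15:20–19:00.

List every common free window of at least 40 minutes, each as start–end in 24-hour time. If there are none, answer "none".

Uma free within 10:00–19:00: 10:00–12:20, 12:30–14:30, 14:50–16:40, 17:00–17:10, 17:40–19:00.
Uma ∩ Bob: 10:00–11:30, 12:00–12:20, 12:30–12:50, 14:00–14:30, 15:20–16:40, 17:00–17:10, 17:40–19:00.
Windows ≥ 40 min: 10:00–11:30, 15:20–16:40, 17:40–19:00.

10:00–11:30, 15:20–16:40, 17:40–19:00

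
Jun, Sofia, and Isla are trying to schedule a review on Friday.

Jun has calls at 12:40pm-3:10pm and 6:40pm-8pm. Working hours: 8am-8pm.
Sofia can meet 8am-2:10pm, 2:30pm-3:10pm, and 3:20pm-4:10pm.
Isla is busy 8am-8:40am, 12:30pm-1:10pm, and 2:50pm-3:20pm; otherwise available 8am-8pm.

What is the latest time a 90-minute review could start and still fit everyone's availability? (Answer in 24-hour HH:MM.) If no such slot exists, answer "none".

11:00

Jun free within 08:00–20:00: 08:00–12:40, 15:10–18:40.
Isla free within 08:00–20:00: 08:40–12:30, 13:10–14:50, 15:20–20:00.
Jun ∩ Sofia: 08:00–12:40, 15:20–16:10.
Jun ∩ Sofia ∩ Isla: 08:40–12:30, 15:20–16:10.
Windows ≥ 90 min: 08:40–12:30.
Latest start in the last window 08:40–12:30 is 12:30 − 90 min = 11:00.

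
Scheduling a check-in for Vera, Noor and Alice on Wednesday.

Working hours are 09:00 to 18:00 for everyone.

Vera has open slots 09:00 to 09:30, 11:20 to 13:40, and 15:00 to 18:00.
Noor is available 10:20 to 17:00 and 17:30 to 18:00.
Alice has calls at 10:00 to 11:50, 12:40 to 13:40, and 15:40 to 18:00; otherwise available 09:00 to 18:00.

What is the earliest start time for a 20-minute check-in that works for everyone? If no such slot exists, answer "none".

Alice free within 09:00–18:00: 09:00–10:00, 11:50–12:40, 13:40–15:40.
Vera ∩ Noor: 11:20–13:40, 15:00–17:00, 17:30–18:00.
Vera ∩ Noor ∩ Alice: 11:50–12:40, 15:00–15:40.
Windows ≥ 20 min: 11:50–12:40, 15:00–15:40.
Earliest such window starts at 11:50.

11:50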